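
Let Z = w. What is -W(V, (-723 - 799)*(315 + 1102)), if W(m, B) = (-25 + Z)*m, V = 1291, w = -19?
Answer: 56804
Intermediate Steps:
Z = -19
W(m, B) = -44*m (W(m, B) = (-25 - 19)*m = -44*m)
-W(V, (-723 - 799)*(315 + 1102)) = -(-44)*1291 = -1*(-56804) = 56804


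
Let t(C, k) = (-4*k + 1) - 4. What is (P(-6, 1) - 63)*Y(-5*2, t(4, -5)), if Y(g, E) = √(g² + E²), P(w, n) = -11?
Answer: -74*√389 ≈ -1459.5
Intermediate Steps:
t(C, k) = -3 - 4*k (t(C, k) = (1 - 4*k) - 4 = -3 - 4*k)
Y(g, E) = √(E² + g²)
(P(-6, 1) - 63)*Y(-5*2, t(4, -5)) = (-11 - 63)*√((-3 - 4*(-5))² + (-5*2)²) = -74*√((-3 + 20)² + (-10)²) = -74*√(17² + 100) = -74*√(289 + 100) = -74*√389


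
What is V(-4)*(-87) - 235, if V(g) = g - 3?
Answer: 374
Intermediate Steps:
V(g) = -3 + g
V(-4)*(-87) - 235 = (-3 - 4)*(-87) - 235 = -7*(-87) - 235 = 609 - 235 = 374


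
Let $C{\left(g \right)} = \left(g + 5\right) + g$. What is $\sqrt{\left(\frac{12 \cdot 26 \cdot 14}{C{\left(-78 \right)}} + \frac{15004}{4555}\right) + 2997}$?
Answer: $\frac{\sqrt{1405681487326945}}{687805} \approx 54.51$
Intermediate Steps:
$C{\left(g \right)} = 5 + 2 g$ ($C{\left(g \right)} = \left(5 + g\right) + g = 5 + 2 g$)
$\sqrt{\left(\frac{12 \cdot 26 \cdot 14}{C{\left(-78 \right)}} + \frac{15004}{4555}\right) + 2997} = \sqrt{\left(\frac{12 \cdot 26 \cdot 14}{5 + 2 \left(-78\right)} + \frac{15004}{4555}\right) + 2997} = \sqrt{\left(\frac{312 \cdot 14}{5 - 156} + 15004 \cdot \frac{1}{4555}\right) + 2997} = \sqrt{\left(\frac{4368}{-151} + \frac{15004}{4555}\right) + 2997} = \sqrt{\left(4368 \left(- \frac{1}{151}\right) + \frac{15004}{4555}\right) + 2997} = \sqrt{\left(- \frac{4368}{151} + \frac{15004}{4555}\right) + 2997} = \sqrt{- \frac{17630636}{687805} + 2997} = \sqrt{\frac{2043720949}{687805}} = \frac{\sqrt{1405681487326945}}{687805}$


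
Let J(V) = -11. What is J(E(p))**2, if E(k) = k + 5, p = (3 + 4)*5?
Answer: 121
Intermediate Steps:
p = 35 (p = 7*5 = 35)
E(k) = 5 + k
J(E(p))**2 = (-11)**2 = 121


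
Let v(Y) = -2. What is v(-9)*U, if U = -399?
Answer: 798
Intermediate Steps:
v(-9)*U = -2*(-399) = 798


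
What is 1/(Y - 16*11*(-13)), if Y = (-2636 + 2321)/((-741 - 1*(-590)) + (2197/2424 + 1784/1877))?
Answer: 678578863/1554021640664 ≈ 0.00043666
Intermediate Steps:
Y = 1433202120/678578863 (Y = -315/((-741 + 590) + (2197*(1/2424) + 1784*(1/1877))) = -315/(-151 + (2197/2424 + 1784/1877)) = -315/(-151 + 8448185/4549848) = -315/(-678578863/4549848) = -315*(-4549848/678578863) = 1433202120/678578863 ≈ 2.1121)
1/(Y - 16*11*(-13)) = 1/(1433202120/678578863 - 16*11*(-13)) = 1/(1433202120/678578863 - 176*(-13)) = 1/(1433202120/678578863 + 2288) = 1/(1554021640664/678578863) = 678578863/1554021640664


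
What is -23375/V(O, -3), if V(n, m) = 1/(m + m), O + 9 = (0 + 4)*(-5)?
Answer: 140250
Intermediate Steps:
O = -29 (O = -9 + (0 + 4)*(-5) = -9 + 4*(-5) = -9 - 20 = -29)
V(n, m) = 1/(2*m)
-23375/V(O, -3) = -23375/((1/2)/(-3)) = -23375/((1/2)*(-1/3)) = -23375/(-1/6) = -23375*(-6) = -275*(-510) = 140250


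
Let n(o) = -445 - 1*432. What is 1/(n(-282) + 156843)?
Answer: 1/155966 ≈ 6.4117e-6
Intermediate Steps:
n(o) = -877 (n(o) = -445 - 432 = -877)
1/(n(-282) + 156843) = 1/(-877 + 156843) = 1/155966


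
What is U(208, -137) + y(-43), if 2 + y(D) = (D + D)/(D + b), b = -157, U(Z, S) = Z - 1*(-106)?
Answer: 31243/100 ≈ 312.43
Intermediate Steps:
U(Z, S) = 106 + Z (U(Z, S) = Z + 106 = 106 + Z)
y(D) = -2 + 2*D/(-157 + D) (y(D) = -2 + (D + D)/(D - 157) = -2 + (2*D)/(-157 + D) = -2 + 2*D/(-157 + D))
U(208, -137) + y(-43) = (106 + 208) + 314/(-157 - 43) = 314 + 314/(-200) = 314 + 314*(-1/200) = 314 - 157/100 = 31243/100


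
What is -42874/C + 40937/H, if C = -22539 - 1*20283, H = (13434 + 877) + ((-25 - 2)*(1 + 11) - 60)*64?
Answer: -50496254/16906455 ≈ -2.9868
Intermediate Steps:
H = -10265 (H = 14311 + (-27*12 - 60)*64 = 14311 + (-324 - 60)*64 = 14311 - 384*64 = 14311 - 24576 = -10265)
C = -42822 (C = -22539 - 20283 = -42822)
-42874/C + 40937/H = -42874/(-42822) + 40937/(-10265) = -42874*(-1/42822) + 40937*(-1/10265) = 1649/1647 - 40937/10265 = -50496254/16906455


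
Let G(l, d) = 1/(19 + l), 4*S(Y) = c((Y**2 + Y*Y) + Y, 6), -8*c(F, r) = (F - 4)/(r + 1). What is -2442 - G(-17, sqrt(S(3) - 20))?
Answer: -4885/2 ≈ -2442.5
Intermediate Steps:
c(F, r) = -(-4 + F)/(8*(1 + r)) (c(F, r) = -(F - 4)/(8*(r + 1)) = -(-4 + F)/(8*(1 + r)))
S(Y) = 1/56 - Y**2/112 - Y/224 (S(Y) = ((4 - ((Y**2 + Y*Y) + Y))/(8*(1 + 6)))/4 = ((1/8)*(4 - ((Y**2 + Y**2) + Y))/7)/4 = ((1/8)*(1/7)*(4 - (2*Y**2 + Y)))/4 = ((1/8)*(1/7)*(4 - (Y + 2*Y**2)))/4 = ((1/8)*(1/7)*(4 + (-Y - 2*Y**2)))/4 = ((1/8)*(1/7)*(4 - Y - 2*Y**2))/4 = (1/14 - Y**2/28 - Y/56)/4 = 1/56 - Y**2/112 - Y/224)
-2442 - G(-17, sqrt(S(3) - 20)) = -2442 - 1/(19 - 17) = -2442 - 1/2 = -4885/2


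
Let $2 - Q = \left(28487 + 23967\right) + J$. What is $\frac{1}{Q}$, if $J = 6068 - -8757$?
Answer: $- \frac{1}{67277} \approx -1.4864 \cdot 10^{-5}$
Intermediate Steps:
$J = 14825$ ($J = 6068 + 8757 = 14825$)
$Q = -67277$ ($Q = 2 - \left(\left(28487 + 23967\right) + 14825\right) = 2 - \left(52454 + 14825\right) = 2 - 67279 = -67277$)
$\frac{1}{Q} = \frac{1}{-67277} = - \frac{1}{67277}$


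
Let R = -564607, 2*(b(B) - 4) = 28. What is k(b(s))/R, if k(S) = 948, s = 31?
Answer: -948/564607 ≈ -0.0016790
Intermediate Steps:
b(B) = 18 (b(B) = 4 + (1/2)*28 = 4 + 14 = 18)
k(b(s))/R = 948/(-564607) = 948*(-1/564607) = -948/564607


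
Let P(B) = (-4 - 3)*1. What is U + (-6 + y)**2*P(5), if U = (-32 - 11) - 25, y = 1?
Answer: -243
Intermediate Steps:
P(B) = -7 (P(B) = -7*1 = -7)
U = -68 (U = -43 - 25 = -68)
U + (-6 + y)**2*P(5) = -68 + (-6 + 1)**2*(-7) = -68 + (-5)**2*(-7) = -68 + 25*(-7) = -68 - 175 = -243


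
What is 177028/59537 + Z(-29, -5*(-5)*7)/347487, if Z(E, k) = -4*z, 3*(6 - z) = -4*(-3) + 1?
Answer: 184543595168/62065000557 ≈ 2.9734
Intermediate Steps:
z = 5/3 (z = 6 - (-4*(-3) + 1)/3 = 6 - (12 + 1)/3 = 6 - 1/3*13 = 6 - 13/3 = 5/3 ≈ 1.6667)
Z(E, k) = -20/3 (Z(E, k) = -4*5/3 = -20/3)
177028/59537 + Z(-29, -5*(-5)*7)/347487 = 177028/59537 - 20/3/347487 = 177028*(1/59537) - 20/3*1/347487 = 177028/59537 - 20/1042461 = 184543595168/62065000557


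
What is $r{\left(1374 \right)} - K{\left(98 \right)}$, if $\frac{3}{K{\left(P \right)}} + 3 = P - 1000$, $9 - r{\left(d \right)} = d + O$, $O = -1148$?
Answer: $- \frac{196382}{905} \approx -217.0$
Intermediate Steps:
$r{\left(d \right)} = 1157 - d$ ($r{\left(d \right)} = 9 - \left(d - 1148\right) = 9 - \left(-1148 + d\right) = 1157 - d$)
$K{\left(P \right)} = \frac{3}{-1003 + P}$ ($K{\left(P \right)} = \frac{3}{-3 + \left(P - 1000\right)} = \frac{3}{-3 + \left(-1000 + P\right)} = \frac{3}{-1003 + P}$)
$r{\left(1374 \right)} - K{\left(98 \right)} = \left(1157 - 1374\right) - \frac{3}{-1003 + 98} = \left(1157 - 1374\right) - \frac{3}{-905} = -217 - 3 \left(- \frac{1}{905}\right) = -217 - - \frac{3}{905} = -217 + \frac{3}{905} = - \frac{196382}{905}$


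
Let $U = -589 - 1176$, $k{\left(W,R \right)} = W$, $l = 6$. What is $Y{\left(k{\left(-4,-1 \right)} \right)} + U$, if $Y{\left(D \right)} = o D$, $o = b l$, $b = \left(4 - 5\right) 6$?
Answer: $-1621$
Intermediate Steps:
$b = -6$ ($b = \left(-1\right) 6 = -6$)
$U = -1765$ ($U = -589 - 1176 = -1765$)
$o = -36$ ($o = \left(-6\right) 6 = -36$)
$Y{\left(D \right)} = - 36 D$
$Y{\left(k{\left(-4,-1 \right)} \right)} + U = \left(-36\right) \left(-4\right) - 1765 = 144 - 1765 = -1621$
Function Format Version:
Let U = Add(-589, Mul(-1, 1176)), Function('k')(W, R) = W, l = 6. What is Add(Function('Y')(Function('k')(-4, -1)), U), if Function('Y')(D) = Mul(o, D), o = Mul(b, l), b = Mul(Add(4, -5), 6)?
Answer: -1621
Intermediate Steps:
b = -6 (b = Mul(-1, 6) = -6)
U = -1765 (U = Add(-589, -1176) = -1765)
o = -36 (o = Mul(-6, 6) = -36)
Function('Y')(D) = Mul(-36, D)
Add(Function('Y')(Function('k')(-4, -1)), U) = Add(Mul(-36, -4), -1765) = Add(144, -1765) = -1621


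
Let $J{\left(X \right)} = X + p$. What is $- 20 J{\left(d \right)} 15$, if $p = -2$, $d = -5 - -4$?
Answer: $900$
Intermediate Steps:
$d = -1$ ($d = -5 + 4 = -1$)
$J{\left(X \right)} = -2 + X$ ($J{\left(X \right)} = X - 2 = -2 + X$)
$- 20 J{\left(d \right)} 15 = - 20 \left(-2 - 1\right) 15 = \left(-20\right) \left(-3\right) 15 = 60 \cdot 15 = 900$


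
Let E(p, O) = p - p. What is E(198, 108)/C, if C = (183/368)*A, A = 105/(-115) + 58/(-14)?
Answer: 0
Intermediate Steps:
A = -814/161 (A = 105*(-1/115) + 58*(-1/14) = -21/23 - 29/7 = -814/161 ≈ -5.0559)
E(p, O) = 0
C = -74481/29624 (C = (183/368)*(-814/161) = -74481/29624 ≈ -2.5142)
E(198, 108)/C = 0/(-74481/29624) = 0*(-29624/74481) = 0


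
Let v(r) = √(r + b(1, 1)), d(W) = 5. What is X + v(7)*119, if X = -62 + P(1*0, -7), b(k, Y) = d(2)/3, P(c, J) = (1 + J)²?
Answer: -26 + 119*√78/3 ≈ 324.33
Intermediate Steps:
b(k, Y) = 5/3
v(r) = √(5/3 + r) (v(r) = √(r + 5/3) = √(5/3 + r))
X = -26 (X = -62 + (1 - 7)² = -62 + (-6)² = -62 + 36 = -26)
X + v(7)*119 = -26 + (√(15 + 9*7)/3)*119 = -26 + (√(15 + 63)/3)*119 = -26 + (√78/3)*119 = -26 + 119*√78/3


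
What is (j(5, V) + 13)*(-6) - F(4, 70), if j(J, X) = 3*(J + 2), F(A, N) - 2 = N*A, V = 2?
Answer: -486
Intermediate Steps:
F(A, N) = 2 + A*N (F(A, N) = 2 + N*A = 2 + A*N)
j(J, X) = 6 + 3*J (j(J, X) = 3*(2 + J) = 6 + 3*J)
(j(5, V) + 13)*(-6) - F(4, 70) = ((6 + 3*5) + 13)*(-6) - (2 + 4*70) = ((6 + 15) + 13)*(-6) - (2 + 280) = (21 + 13)*(-6) - 1*282 = 34*(-6) - 282 = -204 - 282 = -486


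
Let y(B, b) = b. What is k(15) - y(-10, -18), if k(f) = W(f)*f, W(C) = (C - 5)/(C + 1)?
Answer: 219/8 ≈ 27.375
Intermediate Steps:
W(C) = (-5 + C)/(1 + C)
k(f) = f*(-5 + f)/(1 + f) (k(f) = ((-5 + f)/(1 + f))*f = f*(-5 + f)/(1 + f))
k(15) - y(-10, -18) = 15*(-5 + 15)/(1 + 15) - 1*(-18) = 15*10/16 + 18 = 15*(1/16)*10 + 18 = 75/8 + 18 = 219/8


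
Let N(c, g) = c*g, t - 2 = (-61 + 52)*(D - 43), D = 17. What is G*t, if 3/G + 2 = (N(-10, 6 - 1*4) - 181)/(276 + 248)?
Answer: -370992/1249 ≈ -297.03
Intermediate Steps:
t = 236 (t = 2 + (-61 + 52)*(17 - 43) = 2 - 9*(-26) = 2 + 234 = 236)
G = -1572/1249 (G = 3/(-2 + (-10*(6 - 1*4) - 181)/(276 + 248)) = 3/(-2 + (-10*(6 - 4) - 181)/524) = 3/(-2 + (-10*2 - 181)*(1/524)) = 3/(-2 + (-20 - 181)*(1/524)) = 3/(-2 - 201*1/524) = 3/(-2 - 201/524) = 3/(-1249/524) = 3*(-524/1249) = -1572/1249 ≈ -1.2586)
G*t = -1572/1249*236 = -370992/1249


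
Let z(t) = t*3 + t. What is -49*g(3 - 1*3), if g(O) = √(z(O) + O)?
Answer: 0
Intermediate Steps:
z(t) = 4*t (z(t) = 3*t + t = 4*t)
g(O) = √5*√O (g(O) = √(4*O + O) = √(5*O) = √5*√O)
-49*g(3 - 1*3) = -49*√5*√(3 - 1*3) = -49*√5*√(3 - 3) = -49*√5*√0 = -49*√5*0 = -49*0 = 0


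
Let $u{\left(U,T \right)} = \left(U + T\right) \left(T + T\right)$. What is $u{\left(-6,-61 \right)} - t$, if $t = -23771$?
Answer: $31945$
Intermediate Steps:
$u{\left(U,T \right)} = 2 T \left(T + U\right)$ ($u{\left(U,T \right)} = \left(T + U\right) 2 T = 2 T \left(T + U\right)$)
$u{\left(-6,-61 \right)} - t = 2 \left(-61\right) \left(-61 - 6\right) - -23771 = 2 \left(-61\right) \left(-67\right) + 23771 = 8174 + 23771 = 31945$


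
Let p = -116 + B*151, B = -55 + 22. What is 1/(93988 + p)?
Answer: 1/88889 ≈ 1.1250e-5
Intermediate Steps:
B = -33
p = -5099 (p = -116 - 33*151 = -116 - 4983 = -5099)
1/(93988 + p) = 1/(93988 - 5099) = 1/88889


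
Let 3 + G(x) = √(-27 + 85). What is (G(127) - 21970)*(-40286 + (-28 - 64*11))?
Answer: 901288514 - 41018*√58 ≈ 9.0098e+8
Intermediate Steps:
G(x) = -3 + √58 (G(x) = -3 + √(-27 + 85) = -3 + √58)
(G(127) - 21970)*(-40286 + (-28 - 64*11)) = ((-3 + √58) - 21970)*(-40286 + (-28 - 64*11)) = (-21973 + √58)*(-40286 + (-28 - 704)) = (-21973 + √58)*(-40286 - 732) = (-21973 + √58)*(-41018) = 901288514 - 41018*√58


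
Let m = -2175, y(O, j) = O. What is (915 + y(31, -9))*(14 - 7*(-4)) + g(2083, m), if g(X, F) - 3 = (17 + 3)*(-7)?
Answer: 39595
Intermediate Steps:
g(X, F) = -137 (g(X, F) = 3 + (17 + 3)*(-7) = 3 + 20*(-7) = 3 - 140 = -137)
(915 + y(31, -9))*(14 - 7*(-4)) + g(2083, m) = (915 + 31)*(14 - 7*(-4)) - 137 = 946*(14 + 28) - 137 = 946*42 - 137 = 39732 - 137 = 39595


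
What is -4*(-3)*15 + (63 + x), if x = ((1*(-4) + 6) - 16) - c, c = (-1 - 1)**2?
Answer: 225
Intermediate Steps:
c = 4 (c = (-2)**2 = 4)
x = -18 (x = ((1*(-4) + 6) - 16) - 1*4 = ((-4 + 6) - 16) - 4 = (2 - 16) - 4 = -14 - 4 = -18)
-4*(-3)*15 + (63 + x) = -4*(-3)*15 + (63 - 18) = 12*15 + 45 = 180 + 45 = 225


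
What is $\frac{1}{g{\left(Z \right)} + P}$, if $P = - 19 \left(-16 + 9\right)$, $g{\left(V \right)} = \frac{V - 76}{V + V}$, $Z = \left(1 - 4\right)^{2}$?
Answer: $\frac{18}{2327} \approx 0.0077353$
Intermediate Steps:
$Z = 9$ ($Z = \left(-3\right)^{2} = 9$)
$g{\left(V \right)} = \frac{-76 + V}{2 V}$
$P = 133$ ($P = \left(-19\right) \left(-7\right) = 133$)
$\frac{1}{g{\left(Z \right)} + P} = \frac{1}{\frac{-76 + 9}{2 \cdot 9} + 133} = \frac{1}{\frac{1}{2} \cdot \frac{1}{9} \left(-67\right) + 133} = \frac{1}{- \frac{67}{18} + 133} = \frac{1}{\frac{2327}{18}} = \frac{18}{2327}$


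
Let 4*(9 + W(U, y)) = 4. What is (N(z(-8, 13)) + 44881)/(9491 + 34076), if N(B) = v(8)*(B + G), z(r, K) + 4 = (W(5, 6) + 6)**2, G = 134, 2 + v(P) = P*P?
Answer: 53189/43567 ≈ 1.2209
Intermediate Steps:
v(P) = -2 + P**2 (v(P) = -2 + P*P = -2 + P**2)
W(U, y) = -8 (W(U, y) = -9 + (1/4)*4 = -9 + 1 = -8)
z(r, K) = 0 (z(r, K) = -4 + (-8 + 6)**2 = -4 + (-2)**2 = -4 + 4 = 0)
N(B) = 8308 + 62*B (N(B) = (-2 + 8**2)*(B + 134) = (-2 + 64)*(134 + B) = 62*(134 + B) = 8308 + 62*B)
(N(z(-8, 13)) + 44881)/(9491 + 34076) = ((8308 + 62*0) + 44881)/(9491 + 34076) = ((8308 + 0) + 44881)/43567 = (8308 + 44881)*(1/43567) = 53189*(1/43567) = 53189/43567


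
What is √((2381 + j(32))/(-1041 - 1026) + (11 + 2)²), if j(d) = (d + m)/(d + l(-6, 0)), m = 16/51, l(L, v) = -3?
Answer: √174296954240890/1019031 ≈ 12.956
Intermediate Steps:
m = 16/51 (m = 16*(1/51) = 16/51 ≈ 0.31373)
j(d) = (16/51 + d)/(-3 + d) (j(d) = (d + 16/51)/(d - 3) = (16/51 + d)/(-3 + d))
√((2381 + j(32))/(-1041 - 1026) + (11 + 2)²) = √((2381 + (16/51 + 32)/(-3 + 32))/(-1041 - 1026) + (11 + 2)²) = √((2381 + (1648/51)/29)/(-2067) + 13²) = √((2381 + (1/29)*(1648/51))*(-1/2067) + 169) = √((2381 + 1648/1479)*(-1/2067) + 169) = √((3523147/1479)*(-1/2067) + 169) = √(-3523147/3057093 + 169) = √(513125570/3057093) = √174296954240890/1019031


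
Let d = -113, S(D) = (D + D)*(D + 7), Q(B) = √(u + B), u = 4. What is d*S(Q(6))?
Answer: -2260 - 1582*√10 ≈ -7262.7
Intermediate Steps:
Q(B) = √(4 + B)
S(D) = 2*D*(7 + D) (S(D) = (2*D)*(7 + D) = 2*D*(7 + D))
d*S(Q(6)) = -226*√(4 + 6)*(7 + √(4 + 6)) = -226*√10*(7 + √10)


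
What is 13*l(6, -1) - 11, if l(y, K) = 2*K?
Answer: -37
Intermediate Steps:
13*l(6, -1) - 11 = 13*(2*(-1)) - 11 = 13*(-2) - 11 = -26 - 11 = -37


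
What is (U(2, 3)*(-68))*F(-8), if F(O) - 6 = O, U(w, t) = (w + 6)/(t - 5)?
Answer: -544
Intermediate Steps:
U(w, t) = (6 + w)/(-5 + t)
F(O) = 6 + O
(U(2, 3)*(-68))*F(-8) = (((6 + 2)/(-5 + 3))*(-68))*(6 - 8) = ((8/(-2))*(-68))*(-2) = (-1/2*8*(-68))*(-2) = -4*(-68)*(-2) = 272*(-2) = -544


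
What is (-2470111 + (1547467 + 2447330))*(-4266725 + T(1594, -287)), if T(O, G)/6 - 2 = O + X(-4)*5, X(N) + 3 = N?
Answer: -6491135664274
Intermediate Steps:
X(N) = -3 + N
T(O, G) = -198 + 6*O (T(O, G) = 12 + 6*(O + (-3 - 4)*5) = 12 + 6*(O - 7*5) = 12 + 6*(O - 35) = 12 + 6*(-35 + O) = 12 + (-210 + 6*O) = -198 + 6*O)
(-2470111 + (1547467 + 2447330))*(-4266725 + T(1594, -287)) = (-2470111 + (1547467 + 2447330))*(-4266725 + (-198 + 6*1594)) = (-2470111 + 3994797)*(-4266725 + (-198 + 9564)) = 1524686*(-4266725 + 9366) = 1524686*(-4257359) = -6491135664274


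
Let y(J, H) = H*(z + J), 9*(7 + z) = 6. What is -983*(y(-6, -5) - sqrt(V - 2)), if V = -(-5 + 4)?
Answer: -181855/3 + 983*I ≈ -60618.0 + 983.0*I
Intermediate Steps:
z = -19/3 (z = -7 + (1/9)*6 = -7 + 2/3 = -19/3 ≈ -6.3333)
V = 1 (V = -1*(-1) = 1)
y(J, H) = H*(-19/3 + J)
-983*(y(-6, -5) - sqrt(V - 2)) = -983*((1/3)*(-5)*(-19 + 3*(-6)) - sqrt(1 - 2)) = -983*((1/3)*(-5)*(-19 - 18) - sqrt(-1)) = -983*((1/3)*(-5)*(-37) - I) = -983*(185/3 - I) = -181855/3 + 983*I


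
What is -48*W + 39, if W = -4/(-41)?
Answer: 1407/41 ≈ 34.317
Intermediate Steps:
W = 4/41 (W = -4*(-1/41) = 4/41 ≈ 0.097561)
-48*W + 39 = -48*4/41 + 39 = -192/41 + 39 = 1407/41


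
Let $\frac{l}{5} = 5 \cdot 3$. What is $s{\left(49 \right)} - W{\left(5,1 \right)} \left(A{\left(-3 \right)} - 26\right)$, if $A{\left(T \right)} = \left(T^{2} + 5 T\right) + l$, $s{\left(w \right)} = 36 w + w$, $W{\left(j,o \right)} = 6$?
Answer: $1555$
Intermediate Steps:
$l = 75$ ($l = 5 \cdot 5 \cdot 3 = 5 \cdot 15 = 75$)
$s{\left(w \right)} = 37 w$
$A{\left(T \right)} = 75 + T^{2} + 5 T$ ($A{\left(T \right)} = \left(T^{2} + 5 T\right) + 75 = 75 + T^{2} + 5 T$)
$s{\left(49 \right)} - W{\left(5,1 \right)} \left(A{\left(-3 \right)} - 26\right) = 37 \cdot 49 - 6 \left(\left(75 + \left(-3\right)^{2} + 5 \left(-3\right)\right) - 26\right) = 1813 - 6 \left(\left(75 + 9 - 15\right) - 26\right) = 1813 - 6 \left(69 - 26\right) = 1813 - 6 \cdot 43 = 1813 - 258 = 1555$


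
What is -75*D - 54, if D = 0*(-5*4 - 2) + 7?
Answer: -579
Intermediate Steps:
D = 7 (D = 0*(-20 - 2) + 7 = 0*(-22) + 7 = 0 + 7 = 7)
-75*D - 54 = -75*7 - 54 = -525 - 54 = -579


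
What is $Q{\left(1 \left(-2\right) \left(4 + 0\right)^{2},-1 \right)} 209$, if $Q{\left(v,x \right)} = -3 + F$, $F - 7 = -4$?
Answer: $0$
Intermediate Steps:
$F = 3$ ($F = 7 - 4 = 3$)
$Q{\left(v,x \right)} = 0$ ($Q{\left(v,x \right)} = -3 + 3 = 0$)
$Q{\left(1 \left(-2\right) \left(4 + 0\right)^{2},-1 \right)} 209 = 0 \cdot 209 = 0$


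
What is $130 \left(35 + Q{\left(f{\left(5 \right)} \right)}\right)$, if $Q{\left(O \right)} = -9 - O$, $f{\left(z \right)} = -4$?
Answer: $3900$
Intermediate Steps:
$130 \left(35 + Q{\left(f{\left(5 \right)} \right)}\right) = 130 \left(35 - 5\right) = 130 \cdot 30 = 3900$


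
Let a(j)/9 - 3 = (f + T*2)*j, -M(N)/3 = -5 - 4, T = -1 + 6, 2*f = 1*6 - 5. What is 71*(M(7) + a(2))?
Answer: 17253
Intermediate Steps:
f = ½ (f = (1*6 - 5)/2 = (6 - 5)/2 = (½)*1 = ½ ≈ 0.50000)
T = 5
M(N) = 27 (M(N) = -3*(-5 - 4) = -3*(-9) = 27)
a(j) = 27 + 189*j/2 (a(j) = 27 + 9*((½ + 5*2)*j) = 27 + 9*((½ + 10)*j) = 27 + 9*(21*j/2) = 27 + 189*j/2)
71*(M(7) + a(2)) = 71*(27 + (27 + (189/2)*2)) = 71*(27 + (27 + 189)) = 71*(27 + 216) = 71*243 = 17253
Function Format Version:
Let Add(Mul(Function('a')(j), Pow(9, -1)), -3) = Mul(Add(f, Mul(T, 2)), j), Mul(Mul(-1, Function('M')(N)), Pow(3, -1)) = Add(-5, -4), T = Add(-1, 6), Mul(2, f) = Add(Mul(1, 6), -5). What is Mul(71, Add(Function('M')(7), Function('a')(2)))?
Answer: 17253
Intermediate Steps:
f = Rational(1, 2) (f = Mul(Rational(1, 2), Add(Mul(1, 6), -5)) = Mul(Rational(1, 2), Add(6, -5)) = Mul(Rational(1, 2), 1) = Rational(1, 2) ≈ 0.50000)
T = 5
Function('M')(N) = 27 (Function('M')(N) = Mul(-3, Add(-5, -4)) = Mul(-3, -9) = 27)
Function('a')(j) = Add(27, Mul(Rational(189, 2), j)) (Function('a')(j) = Add(27, Mul(9, Mul(Add(Rational(1, 2), Mul(5, 2)), j))) = Add(27, Mul(9, Mul(Add(Rational(1, 2), 10), j))) = Add(27, Mul(9, Mul(Rational(21, 2), j))) = Add(27, Mul(Rational(189, 2), j)))
Mul(71, Add(Function('M')(7), Function('a')(2))) = Mul(71, Add(27, Add(27, Mul(Rational(189, 2), 2)))) = Mul(71, Add(27, Add(27, 189))) = Mul(71, Add(27, 216)) = Mul(71, 243) = 17253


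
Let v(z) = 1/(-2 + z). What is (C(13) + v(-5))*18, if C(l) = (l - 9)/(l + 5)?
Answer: 10/7 ≈ 1.4286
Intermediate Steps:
C(l) = (-9 + l)/(5 + l)
(C(13) + v(-5))*18 = ((-9 + 13)/(5 + 13) + 1/(-2 - 5))*18 = (4/18 + 1/(-7))*18 = ((1/18)*4 - ⅐)*18 = (2/9 - ⅐)*18 = (5/63)*18 = 10/7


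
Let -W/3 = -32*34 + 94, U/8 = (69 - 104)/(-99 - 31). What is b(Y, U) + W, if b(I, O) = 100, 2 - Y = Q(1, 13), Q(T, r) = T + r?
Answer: 3082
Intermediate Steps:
U = 28/13 (U = 8*((69 - 104)/(-99 - 31)) = 8*(-35/(-130)) = 8*(-35*(-1/130)) = 8*(7/26) = 28/13 ≈ 2.1538)
Y = -12 (Y = 2 - (1 + 13) = 2 - 1*14 = 2 - 14 = -12)
W = 2982 (W = -3*(-32*34 + 94) = -3*(-1088 + 94) = -3*(-994) = 2982)
b(Y, U) + W = 100 + 2982 = 3082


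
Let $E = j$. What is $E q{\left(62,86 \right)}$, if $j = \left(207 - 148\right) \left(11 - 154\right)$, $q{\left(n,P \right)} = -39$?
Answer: $329043$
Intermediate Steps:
$j = -8437$ ($j = 59 \left(-143\right) = -8437$)
$E = -8437$
$E q{\left(62,86 \right)} = \left(-8437\right) \left(-39\right) = 329043$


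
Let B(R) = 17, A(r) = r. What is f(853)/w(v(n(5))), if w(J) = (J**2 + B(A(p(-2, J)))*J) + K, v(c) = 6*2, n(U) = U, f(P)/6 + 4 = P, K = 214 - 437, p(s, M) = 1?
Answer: 5094/125 ≈ 40.752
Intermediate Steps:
K = -223
f(P) = -24 + 6*P
v(c) = 12
w(J) = -223 + J**2 + 17*J (w(J) = (J**2 + 17*J) - 223 = -223 + J**2 + 17*J)
f(853)/w(v(n(5))) = (-24 + 6*853)/(-223 + 12**2 + 17*12) = (-24 + 5118)/(-223 + 144 + 204) = 5094/125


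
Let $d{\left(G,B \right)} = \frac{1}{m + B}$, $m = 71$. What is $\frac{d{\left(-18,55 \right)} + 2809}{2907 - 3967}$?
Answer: $- \frac{70787}{26712} \approx -2.65$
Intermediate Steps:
$d{\left(G,B \right)} = \frac{1}{71 + B}$
$\frac{d{\left(-18,55 \right)} + 2809}{2907 - 3967} = \frac{\frac{1}{71 + 55} + 2809}{2907 - 3967} = \frac{\frac{1}{126} + 2809}{-1060} = \left(\frac{1}{126} + 2809\right) \left(- \frac{1}{1060}\right) = \frac{353935}{126} \left(- \frac{1}{1060}\right) = - \frac{70787}{26712}$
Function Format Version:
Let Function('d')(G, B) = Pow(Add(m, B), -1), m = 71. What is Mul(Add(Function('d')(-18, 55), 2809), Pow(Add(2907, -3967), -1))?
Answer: Rational(-70787, 26712) ≈ -2.6500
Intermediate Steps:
Function('d')(G, B) = Pow(Add(71, B), -1)
Mul(Add(Function('d')(-18, 55), 2809), Pow(Add(2907, -3967), -1)) = Mul(Add(Pow(Add(71, 55), -1), 2809), Pow(Add(2907, -3967), -1)) = Mul(Add(Pow(126, -1), 2809), Pow(-1060, -1)) = Mul(Add(Rational(1, 126), 2809), Rational(-1, 1060)) = Mul(Rational(353935, 126), Rational(-1, 1060)) = Rational(-70787, 26712)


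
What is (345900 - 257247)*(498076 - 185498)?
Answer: 27710977434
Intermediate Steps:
(345900 - 257247)*(498076 - 185498) = 88653*312578 = 27710977434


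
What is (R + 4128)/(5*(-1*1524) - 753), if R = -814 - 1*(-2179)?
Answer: -1831/2791 ≈ -0.65604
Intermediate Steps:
R = 1365 (R = -814 + 2179 = 1365)
(R + 4128)/(5*(-1*1524) - 753) = (1365 + 4128)/(5*(-1*1524) - 753) = 5493/(5*(-1524) - 753) = 5493/(-7620 - 753) = 5493/(-8373) = 5493*(-1/8373) = -1831/2791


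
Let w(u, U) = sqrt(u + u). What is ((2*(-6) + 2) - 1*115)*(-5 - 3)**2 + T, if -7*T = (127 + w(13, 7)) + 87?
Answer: -56214/7 - sqrt(26)/7 ≈ -8031.3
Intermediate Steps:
w(u, U) = sqrt(2)*sqrt(u) (w(u, U) = sqrt(2*u) = sqrt(2)*sqrt(u))
T = -214/7 - sqrt(26)/7 (T = -((127 + sqrt(2)*sqrt(13)) + 87)/7 = -((127 + sqrt(26)) + 87)/7 = -(214 + sqrt(26))/7 = -214/7 - sqrt(26)/7 ≈ -31.300)
((2*(-6) + 2) - 1*115)*(-5 - 3)**2 + T = ((2*(-6) + 2) - 1*115)*(-5 - 3)**2 + (-214/7 - sqrt(26)/7) = ((-12 + 2) - 115)*(-8)**2 + (-214/7 - sqrt(26)/7) = (-10 - 115)*64 + (-214/7 - sqrt(26)/7) = -125*64 + (-214/7 - sqrt(26)/7) = -8000 + (-214/7 - sqrt(26)/7) = -56214/7 - sqrt(26)/7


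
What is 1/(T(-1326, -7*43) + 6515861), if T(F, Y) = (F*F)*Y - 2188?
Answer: -1/522727403 ≈ -1.9130e-9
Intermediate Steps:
T(F, Y) = -2188 + Y*F² (T(F, Y) = F²*Y - 2188 = Y*F² - 2188 = -2188 + Y*F²)
1/(T(-1326, -7*43) + 6515861) = 1/((-2188 - 7*43*(-1326)²) + 6515861) = 1/((-2188 - 301*1758276) + 6515861) = 1/((-2188 - 529241076) + 6515861) = 1/(-529243264 + 6515861) = 1/(-522727403) = -1/522727403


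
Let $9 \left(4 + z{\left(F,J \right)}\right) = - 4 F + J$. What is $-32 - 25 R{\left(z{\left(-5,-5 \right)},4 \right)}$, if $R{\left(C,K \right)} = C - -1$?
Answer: $\frac{4}{3} \approx 1.3333$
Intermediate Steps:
$z{\left(F,J \right)} = -4 - \frac{4 F}{9} + \frac{J}{9}$ ($z{\left(F,J \right)} = -4 + \frac{- 4 F + J}{9} = -4 + \frac{J - 4 F}{9} = -4 - \left(- \frac{J}{9} + \frac{4 F}{9}\right) = -4 - \frac{4 F}{9} + \frac{J}{9}$)
$R{\left(C,K \right)} = 1 + C$ ($R{\left(C,K \right)} = C + 1 = 1 + C$)
$-32 - 25 R{\left(z{\left(-5,-5 \right)},4 \right)} = -32 - 25 \left(1 - \frac{7}{3}\right) = -32 - - \frac{100}{3} = -32 + \frac{100}{3} = \frac{4}{3}$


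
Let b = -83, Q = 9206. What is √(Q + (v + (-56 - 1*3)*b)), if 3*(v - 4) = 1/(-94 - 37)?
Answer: 5*√87152466/393 ≈ 118.77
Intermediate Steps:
v = 1571/393 (v = 4 + 1/(3*(-94 - 37)) = 4 + (⅓)/(-131) = 4 + (⅓)*(-1/131) = 4 - 1/393 = 1571/393 ≈ 3.9975)
√(Q + (v + (-56 - 1*3)*b)) = √(9206 + (1571/393 + (-56 - 1*3)*(-83))) = √(9206 + (1571/393 + (-56 - 3)*(-83))) = √(9206 + (1571/393 - 59*(-83))) = √(9206 + (1571/393 + 4897)) = √(9206 + 1926092/393) = √(5544050/393) = 5*√87152466/393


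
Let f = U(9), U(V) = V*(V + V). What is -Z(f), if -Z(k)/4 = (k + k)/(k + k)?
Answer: 4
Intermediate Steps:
U(V) = 2*V² (U(V) = V*(2*V) = 2*V²)
f = 162 (f = 2*9² = 2*81 = 162)
Z(k) = -4 (Z(k) = -4*(k + k)/(k + k) = -4*2*k/(2*k) = -4*2*k*1/(2*k) = -4*1 = -4)
-Z(f) = -1*(-4) = 4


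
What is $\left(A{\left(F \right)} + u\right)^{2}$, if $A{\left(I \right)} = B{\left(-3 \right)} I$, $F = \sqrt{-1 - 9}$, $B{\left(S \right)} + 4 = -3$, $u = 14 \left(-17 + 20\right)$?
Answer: $1274 - 588 i \sqrt{10} \approx 1274.0 - 1859.4 i$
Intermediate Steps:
$u = 42$ ($u = 14 \cdot 3 = 42$)
$B{\left(S \right)} = -7$ ($B{\left(S \right)} = -4 - 3 = -7$)
$F = i \sqrt{10}$ ($F = \sqrt{-10} = i \sqrt{10} \approx 3.1623 i$)
$A{\left(I \right)} = - 7 I$
$\left(A{\left(F \right)} + u\right)^{2} = \left(- 7 i \sqrt{10} + 42\right)^{2} = \left(42 - 7 i \sqrt{10}\right)^{2}$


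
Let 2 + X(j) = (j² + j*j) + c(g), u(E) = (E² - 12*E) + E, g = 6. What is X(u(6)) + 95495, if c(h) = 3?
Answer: 97296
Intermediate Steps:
u(E) = E² - 11*E
X(j) = 1 + 2*j² (X(j) = -2 + ((j² + j*j) + 3) = -2 + ((j² + j²) + 3) = -2 + (2*j² + 3) = -2 + (3 + 2*j²) = 1 + 2*j²)
X(u(6)) + 95495 = (1 + 2*(6*(-11 + 6))²) + 95495 = (1 + 2*(6*(-5))²) + 95495 = (1 + 2*(-30)²) + 95495 = (1 + 2*900) + 95495 = (1 + 1800) + 95495 = 1801 + 95495 = 97296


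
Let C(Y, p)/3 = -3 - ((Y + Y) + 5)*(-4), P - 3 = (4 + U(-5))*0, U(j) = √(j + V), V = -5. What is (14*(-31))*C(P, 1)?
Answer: -53382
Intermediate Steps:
U(j) = √(-5 + j) (U(j) = √(j - 5) = √(-5 + j))
P = 3 (P = 3 + (4 + √(-5 - 5))*0 = 3 + (4 + √(-10))*0 = 3 + (4 + I*√10)*0 = 3 + 0 = 3)
C(Y, p) = 51 + 24*Y (C(Y, p) = 3*(-3 - ((Y + Y) + 5)*(-4)) = 3*(-3 - (2*Y + 5)*(-4)) = 3*(-3 - (5 + 2*Y)*(-4)) = 3*(-3 - (-20 - 8*Y)) = 3*(-3 + (20 + 8*Y)) = 3*(17 + 8*Y) = 51 + 24*Y)
(14*(-31))*C(P, 1) = (14*(-31))*(51 + 24*3) = -434*(51 + 72) = -434*123 = -53382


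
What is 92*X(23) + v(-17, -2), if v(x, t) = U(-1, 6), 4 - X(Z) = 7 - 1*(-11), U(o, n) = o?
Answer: -1289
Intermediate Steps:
X(Z) = -14 (X(Z) = 4 - (7 - 1*(-11)) = 4 - (7 + 11) = 4 - 1*18 = 4 - 18 = -14)
v(x, t) = -1
92*X(23) + v(-17, -2) = 92*(-14) - 1 = -1288 - 1 = -1289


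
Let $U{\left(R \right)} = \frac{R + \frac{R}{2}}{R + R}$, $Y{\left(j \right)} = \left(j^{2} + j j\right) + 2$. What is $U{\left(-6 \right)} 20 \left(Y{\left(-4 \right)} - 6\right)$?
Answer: $420$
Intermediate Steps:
$Y{\left(j \right)} = 2 + 2 j^{2}$ ($Y{\left(j \right)} = \left(j^{2} + j^{2}\right) + 2 = 2 j^{2} + 2 = 2 + 2 j^{2}$)
$U{\left(R \right)} = \frac{3}{4}$ ($U{\left(R \right)} = \frac{R + R \frac{1}{2}}{2 R} = \left(R + \frac{R}{2}\right) \frac{1}{2 R} = \frac{3 R}{2} \frac{1}{2 R} = \frac{3}{4}$)
$U{\left(-6 \right)} 20 \left(Y{\left(-4 \right)} - 6\right) = \frac{3}{4} \cdot 20 \left(\left(2 + 2 \left(-4\right)^{2}\right) - 6\right) = 15 \left(\left(2 + 2 \cdot 16\right) - 6\right) = 15 \left(\left(2 + 32\right) - 6\right) = 15 \left(34 - 6\right) = 15 \cdot 28 = 420$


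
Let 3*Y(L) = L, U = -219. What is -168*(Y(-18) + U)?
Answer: 37800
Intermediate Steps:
Y(L) = L/3
-168*(Y(-18) + U) = -168*((⅓)*(-18) - 219) = -168*(-6 - 219) = -168*(-225) = 37800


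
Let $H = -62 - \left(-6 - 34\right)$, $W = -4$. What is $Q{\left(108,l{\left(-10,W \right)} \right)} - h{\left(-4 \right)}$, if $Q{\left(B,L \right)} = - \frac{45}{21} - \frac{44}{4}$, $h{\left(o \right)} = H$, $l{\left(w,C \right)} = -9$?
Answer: $\frac{62}{7} \approx 8.8571$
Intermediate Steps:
$H = -22$ ($H = -62 - -40 = -62 + 40 = -22$)
$h{\left(o \right)} = -22$
$Q{\left(B,L \right)} = - \frac{92}{7}$ ($Q{\left(B,L \right)} = \left(-45\right) \frac{1}{21} - 11 = - \frac{15}{7} - 11 = - \frac{92}{7}$)
$Q{\left(108,l{\left(-10,W \right)} \right)} - h{\left(-4 \right)} = - \frac{92}{7} - -22 = - \frac{92}{7} + 22 = \frac{62}{7}$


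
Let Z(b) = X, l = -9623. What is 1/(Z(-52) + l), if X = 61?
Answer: -1/9562 ≈ -0.00010458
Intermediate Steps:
Z(b) = 61
1/(Z(-52) + l) = 1/(61 - 9623) = 1/(-9562) = -1/9562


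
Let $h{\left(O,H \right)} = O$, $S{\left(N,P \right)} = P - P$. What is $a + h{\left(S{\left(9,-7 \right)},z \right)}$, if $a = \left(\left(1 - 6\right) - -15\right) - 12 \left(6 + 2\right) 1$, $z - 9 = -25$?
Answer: $-86$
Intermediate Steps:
$z = -16$ ($z = 9 - 25 = -16$)
$S{\left(N,P \right)} = 0$
$a = -86$ ($a = \left(-5 + 15\right) - 12 \cdot 8 \cdot 1 = 10 - 96 = -86$)
$a + h{\left(S{\left(9,-7 \right)},z \right)} = -86 + 0 = -86$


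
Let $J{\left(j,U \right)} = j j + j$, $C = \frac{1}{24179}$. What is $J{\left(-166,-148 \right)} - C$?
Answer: $\frac{662262809}{24179} \approx 27390.0$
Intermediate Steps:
$C = \frac{1}{24179} \approx 4.1358 \cdot 10^{-5}$
$J{\left(j,U \right)} = j + j^{2}$ ($J{\left(j,U \right)} = j^{2} + j = j + j^{2}$)
$J{\left(-166,-148 \right)} - C = - 166 \left(1 - 166\right) - \frac{1}{24179} = \left(-166\right) \left(-165\right) - \frac{1}{24179} = 27390 - \frac{1}{24179} = \frac{662262809}{24179}$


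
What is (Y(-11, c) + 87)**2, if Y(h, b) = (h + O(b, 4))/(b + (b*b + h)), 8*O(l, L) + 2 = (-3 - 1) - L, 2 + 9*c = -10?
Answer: 1122317001/144400 ≈ 7772.3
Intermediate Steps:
c = -4/3 (c = -2/9 + (1/9)*(-10) = -2/9 - 10/9 = -4/3 ≈ -1.3333)
O(l, L) = -3/4 - L/8 (O(l, L) = -1/4 + ((-3 - 1) - L)/8 = -1/4 + (-4 - L)/8 = -1/4 + (-1/2 - L/8) = -3/4 - L/8)
Y(h, b) = (-5/4 + h)/(b + h + b**2) (Y(h, b) = (h + (-3/4 - 1/8*4))/(b + (b*b + h)) = (h + (-3/4 - 1/2))/(b + (b**2 + h)) = (h - 5/4)/(b + (h + b**2)) = (-5/4 + h)/(b + h + b**2))
(Y(-11, c) + 87)**2 = ((-5/4 - 11)/(-4/3 - 11 + (-4/3)**2) + 87)**2 = (-49/4/(-4/3 - 11 + 16/9) + 87)**2 = (-49/4/(-95/9) + 87)**2 = (-9/95*(-49/4) + 87)**2 = (441/380 + 87)**2 = (33501/380)**2 = 1122317001/144400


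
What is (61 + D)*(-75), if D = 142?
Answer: -15225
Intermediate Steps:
(61 + D)*(-75) = (61 + 142)*(-75) = 203*(-75) = -15225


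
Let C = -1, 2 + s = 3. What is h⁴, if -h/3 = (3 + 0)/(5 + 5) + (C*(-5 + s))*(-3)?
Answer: 15178486401/10000 ≈ 1.5178e+6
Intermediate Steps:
s = 1 (s = -2 + 3 = 1)
h = 351/10 (h = -3*((3 + 0)/(5 + 5) - (-5 + 1)*(-3)) = -3*(3/10 - 1*(-4)*(-3)) = -3*(3*(⅒) + 4*(-3)) = -3*(3/10 - 12) = -3*(-117/10) = 351/10 ≈ 35.100)
h⁴ = (351/10)⁴ = 15178486401/10000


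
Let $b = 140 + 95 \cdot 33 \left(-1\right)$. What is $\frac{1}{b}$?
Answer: $- \frac{1}{2995} \approx -0.00033389$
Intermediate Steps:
$b = -2995$ ($b = 140 + 95 \left(-33\right) = 140 - 3135 = -2995$)
$\frac{1}{b} = \frac{1}{-2995} = - \frac{1}{2995}$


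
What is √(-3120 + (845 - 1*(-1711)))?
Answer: 2*I*√141 ≈ 23.749*I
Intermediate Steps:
√(-3120 + (845 - 1*(-1711))) = √(-3120 + (845 + 1711)) = √(-3120 + 2556) = √(-564) = 2*I*√141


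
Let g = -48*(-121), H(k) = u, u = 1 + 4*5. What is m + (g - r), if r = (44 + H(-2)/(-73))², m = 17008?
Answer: 111403983/5329 ≈ 20905.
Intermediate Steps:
u = 21 (u = 1 + 20 = 21)
H(k) = 21
g = 5808
r = 10182481/5329 (r = (44 + 21/(-73))² = (44 + 21*(-1/73))² = (44 - 21/73)² = (3191/73)² = 10182481/5329 ≈ 1910.8)
m + (g - r) = 17008 + (5808 - 1*10182481/5329) = 17008 + (5808 - 10182481/5329) = 17008 + 20768351/5329 = 111403983/5329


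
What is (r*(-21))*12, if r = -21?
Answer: 5292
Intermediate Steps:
(r*(-21))*12 = -21*(-21)*12 = 441*12 = 5292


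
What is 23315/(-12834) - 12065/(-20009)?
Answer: -311667625/256795506 ≈ -1.2137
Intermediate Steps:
23315/(-12834) - 12065/(-20009) = 23315*(-1/12834) - 12065*(-1/20009) = -23315/12834 + 12065/20009 = -311667625/256795506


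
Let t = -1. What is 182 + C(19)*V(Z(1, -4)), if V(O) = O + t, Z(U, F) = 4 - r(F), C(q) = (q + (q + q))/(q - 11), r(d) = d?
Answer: 1855/8 ≈ 231.88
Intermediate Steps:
C(q) = 3*q/(-11 + q) (C(q) = (q + 2*q)/(-11 + q) = (3*q)/(-11 + q) = 3*q/(-11 + q))
Z(U, F) = 4 - F
V(O) = -1 + O (V(O) = O - 1 = -1 + O)
182 + C(19)*V(Z(1, -4)) = 182 + (3*19/(-11 + 19))*(-1 + (4 - 1*(-4))) = 182 + (3*19/8)*(-1 + (4 + 4)) = 182 + (3*19*(⅛))*(-1 + 8) = 182 + (57/8)*7 = 182 + 399/8 = 1855/8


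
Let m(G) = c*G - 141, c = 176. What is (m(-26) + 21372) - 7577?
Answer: 9078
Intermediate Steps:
m(G) = -141 + 176*G (m(G) = 176*G - 141 = -141 + 176*G)
(m(-26) + 21372) - 7577 = ((-141 + 176*(-26)) + 21372) - 7577 = ((-141 - 4576) + 21372) - 7577 = (-4717 + 21372) - 7577 = 16655 - 7577 = 9078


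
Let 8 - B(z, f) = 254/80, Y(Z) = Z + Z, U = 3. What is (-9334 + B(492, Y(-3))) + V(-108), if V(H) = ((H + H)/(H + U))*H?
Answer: -2674377/280 ≈ -9551.3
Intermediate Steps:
Y(Z) = 2*Z
B(z, f) = 193/40 (B(z, f) = 8 - 254/80 = 8 - 1*127/40 = 8 - 127/40 = 193/40)
V(H) = 2*H**2/(3 + H) (V(H) = ((H + H)/(H + 3))*H = ((2*H)/(3 + H))*H = (2*H/(3 + H))*H = 2*H**2/(3 + H))
(-9334 + B(492, Y(-3))) + V(-108) = (-9334 + 193/40) + 2*(-108)**2/(3 - 108) = -373167/40 + 2*11664/(-105) = -373167/40 + 2*11664*(-1/105) = -373167/40 - 7776/35 = -2674377/280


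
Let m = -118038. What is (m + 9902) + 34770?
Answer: -73366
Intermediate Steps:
(m + 9902) + 34770 = (-118038 + 9902) + 34770 = -108136 + 34770 = -73366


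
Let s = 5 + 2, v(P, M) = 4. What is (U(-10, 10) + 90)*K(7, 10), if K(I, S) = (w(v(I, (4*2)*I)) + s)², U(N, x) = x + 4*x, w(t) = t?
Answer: 16940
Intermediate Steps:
s = 7
U(N, x) = 5*x
K(I, S) = 121 (K(I, S) = (4 + 7)² = 11² = 121)
(U(-10, 10) + 90)*K(7, 10) = (5*10 + 90)*121 = (50 + 90)*121 = 140*121 = 16940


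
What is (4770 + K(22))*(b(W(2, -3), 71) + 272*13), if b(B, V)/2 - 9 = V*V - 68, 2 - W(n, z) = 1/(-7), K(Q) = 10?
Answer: 64530000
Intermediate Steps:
W(n, z) = 15/7 (W(n, z) = 2 - 1/(-7) = 2 - 1*(-1/7) = 2 + 1/7 = 15/7)
b(B, V) = -118 + 2*V**2 (b(B, V) = 18 + 2*(V*V - 68) = 18 + 2*(V**2 - 68) = 18 + 2*(-68 + V**2) = 18 + (-136 + 2*V**2) = -118 + 2*V**2)
(4770 + K(22))*(b(W(2, -3), 71) + 272*13) = (4770 + 10)*((-118 + 2*71**2) + 272*13) = 4780*((-118 + 2*5041) + 3536) = 4780*((-118 + 10082) + 3536) = 4780*(9964 + 3536) = 4780*13500 = 64530000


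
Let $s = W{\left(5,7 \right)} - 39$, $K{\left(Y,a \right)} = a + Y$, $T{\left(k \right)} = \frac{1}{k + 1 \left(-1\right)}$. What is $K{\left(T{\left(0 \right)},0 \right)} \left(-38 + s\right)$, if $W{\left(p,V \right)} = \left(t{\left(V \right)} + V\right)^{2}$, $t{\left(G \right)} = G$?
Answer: $-119$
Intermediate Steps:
$W{\left(p,V \right)} = 4 V^{2}$ ($W{\left(p,V \right)} = \left(V + V\right)^{2} = \left(2 V\right)^{2} = 4 V^{2}$)
$T{\left(k \right)} = \frac{1}{-1 + k}$ ($T{\left(k \right)} = \frac{1}{k - 1} = \frac{1}{-1 + k}$)
$K{\left(Y,a \right)} = Y + a$
$s = 157$ ($s = 4 \cdot 7^{2} - 39 = 4 \cdot 49 - 39 = 196 - 39 = 157$)
$K{\left(T{\left(0 \right)},0 \right)} \left(-38 + s\right) = \left(\frac{1}{-1 + 0} + 0\right) \left(-38 + 157\right) = \left(\frac{1}{-1} + 0\right) 119 = \left(-1 + 0\right) 119 = \left(-1\right) 119 = -119$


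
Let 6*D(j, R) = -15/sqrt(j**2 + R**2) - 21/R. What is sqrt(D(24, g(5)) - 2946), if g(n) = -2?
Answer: sqrt(-9904457 - 29*sqrt(145))/58 ≈ 54.262*I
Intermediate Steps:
D(j, R) = -7/(2*R) - 5/(2*sqrt(R**2 + j**2)) (D(j, R) = (-15/sqrt(j**2 + R**2) - 21/R)/6 = (-15/sqrt(R**2 + j**2) - 21/R)/6 = (-21/R - 15/sqrt(R**2 + j**2))/6 = -7/(2*R) - 5/(2*sqrt(R**2 + j**2)))
sqrt(D(24, g(5)) - 2946) = sqrt((-7/2/(-2) - 5/(2*sqrt((-2)**2 + 24**2))) - 2946) = sqrt((-7/2*(-1/2) - 5/(2*sqrt(4 + 576))) - 2946) = sqrt((7/4 - sqrt(145)/116) - 2946) = sqrt(-11777/4 - sqrt(145)/116)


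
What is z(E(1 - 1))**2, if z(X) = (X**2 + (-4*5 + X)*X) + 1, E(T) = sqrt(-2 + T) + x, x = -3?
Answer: 3577 - 4800*I*sqrt(2) ≈ 3577.0 - 6788.2*I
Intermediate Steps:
E(T) = -3 + sqrt(-2 + T) (E(T) = sqrt(-2 + T) - 3 = -3 + sqrt(-2 + T))
z(X) = 1 + X**2 + X*(-20 + X) (z(X) = (X**2 + (-20 + X)*X) + 1 = (X**2 + X*(-20 + X)) + 1 = 1 + X**2 + X*(-20 + X))
z(E(1 - 1))**2 = (1 - 20*(-3 + sqrt(-2 + (1 - 1))) + 2*(-3 + sqrt(-2 + (1 - 1)))**2)**2 = (1 - 20*(-3 + sqrt(-2 + 0)) + 2*(-3 + sqrt(-2 + 0))**2)**2 = (1 - 20*(-3 + sqrt(-2)) + 2*(-3 + sqrt(-2))**2)**2 = (1 - 20*(-3 + I*sqrt(2)) + 2*(-3 + I*sqrt(2))**2)**2 = (1 + (60 - 20*I*sqrt(2)) + 2*(-3 + I*sqrt(2))**2)**2 = (61 + 2*(-3 + I*sqrt(2))**2 - 20*I*sqrt(2))**2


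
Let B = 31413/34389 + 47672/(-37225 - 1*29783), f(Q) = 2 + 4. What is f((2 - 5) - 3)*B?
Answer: 6465693/5334116 ≈ 1.2121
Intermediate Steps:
f(Q) = 6
B = 2155231/10668232 (B = 31413*(1/34389) + 47672/(-37225 - 29783) = 10471/11463 + 47672/(-67008) = 10471/11463 + 47672*(-1/67008) = 10471/11463 - 5959/8376 = 2155231/10668232 ≈ 0.20202)
f((2 - 5) - 3)*B = 6*(2155231/10668232) = 6465693/5334116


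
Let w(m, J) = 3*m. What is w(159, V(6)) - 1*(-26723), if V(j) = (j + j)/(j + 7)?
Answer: 27200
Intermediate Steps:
V(j) = 2*j/(7 + j) (V(j) = (2*j)/(7 + j) = 2*j/(7 + j))
w(159, V(6)) - 1*(-26723) = 3*159 - 1*(-26723) = 477 + 26723 = 27200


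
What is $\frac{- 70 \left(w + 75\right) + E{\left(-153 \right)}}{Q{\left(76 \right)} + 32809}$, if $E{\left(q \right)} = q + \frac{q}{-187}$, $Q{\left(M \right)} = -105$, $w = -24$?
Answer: $- \frac{2559}{22484} \approx -0.11381$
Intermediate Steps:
$E{\left(q \right)} = \frac{186 q}{187}$ ($E{\left(q \right)} = q + q \left(- \frac{1}{187}\right) = q - \frac{q}{187} = \frac{186 q}{187}$)
$\frac{- 70 \left(w + 75\right) + E{\left(-153 \right)}}{Q{\left(76 \right)} + 32809} = \frac{- 70 \left(-24 + 75\right) + \frac{186}{187} \left(-153\right)}{-105 + 32809} = \frac{\left(-70\right) 51 - \frac{1674}{11}}{32704} = \left(-3570 - \frac{1674}{11}\right) \frac{1}{32704} = \left(- \frac{40944}{11}\right) \frac{1}{32704} = - \frac{2559}{22484}$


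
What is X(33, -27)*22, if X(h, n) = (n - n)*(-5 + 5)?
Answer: 0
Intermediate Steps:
X(h, n) = 0 (X(h, n) = 0*0 = 0)
X(33, -27)*22 = 0*22 = 0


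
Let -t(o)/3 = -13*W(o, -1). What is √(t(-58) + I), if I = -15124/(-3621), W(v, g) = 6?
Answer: √3122887998/3621 ≈ 15.433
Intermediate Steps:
I = 15124/3621 (I = -15124*(-1/3621) = 15124/3621 ≈ 4.1767)
t(o) = 234 (t(o) = -(-39)*6 = -3*(-78) = 234)
√(t(-58) + I) = √(234 + 15124/3621) = √(862438/3621) = √3122887998/3621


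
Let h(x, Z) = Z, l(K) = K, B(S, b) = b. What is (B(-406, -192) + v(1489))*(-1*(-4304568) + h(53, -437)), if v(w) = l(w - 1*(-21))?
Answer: 5672844658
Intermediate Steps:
v(w) = 21 + w (v(w) = w - 1*(-21) = w + 21 = 21 + w)
(B(-406, -192) + v(1489))*(-1*(-4304568) + h(53, -437)) = (-192 + (21 + 1489))*(-1*(-4304568) - 437) = (-192 + 1510)*(4304568 - 437) = 1318*4304131 = 5672844658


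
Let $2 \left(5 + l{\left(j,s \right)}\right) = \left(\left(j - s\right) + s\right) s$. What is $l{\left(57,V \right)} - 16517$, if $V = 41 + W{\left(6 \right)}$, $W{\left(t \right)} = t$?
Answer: $- \frac{30365}{2} \approx -15183.0$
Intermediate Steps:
$V = 47$ ($V = 41 + 6 = 47$)
$l{\left(j,s \right)} = -5 + \frac{j s}{2}$ ($l{\left(j,s \right)} = -5 + \frac{\left(\left(j - s\right) + s\right) s}{2} = -5 + \frac{j s}{2}$)
$l{\left(57,V \right)} - 16517 = \left(-5 + \frac{1}{2} \cdot 57 \cdot 47\right) - 16517 = \left(-5 + \frac{2679}{2}\right) - 16517 = \frac{2669}{2} - 16517 = - \frac{30365}{2}$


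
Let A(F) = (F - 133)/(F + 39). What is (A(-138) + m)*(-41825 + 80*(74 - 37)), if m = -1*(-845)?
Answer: -1087261330/33 ≈ -3.2947e+7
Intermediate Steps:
A(F) = (-133 + F)/(39 + F)
m = 845
(A(-138) + m)*(-41825 + 80*(74 - 37)) = ((-133 - 138)/(39 - 138) + 845)*(-41825 + 80*(74 - 37)) = (-271/(-99) + 845)*(-41825 + 80*37) = (-1/99*(-271) + 845)*(-41825 + 2960) = (271/99 + 845)*(-38865) = (83926/99)*(-38865) = -1087261330/33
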